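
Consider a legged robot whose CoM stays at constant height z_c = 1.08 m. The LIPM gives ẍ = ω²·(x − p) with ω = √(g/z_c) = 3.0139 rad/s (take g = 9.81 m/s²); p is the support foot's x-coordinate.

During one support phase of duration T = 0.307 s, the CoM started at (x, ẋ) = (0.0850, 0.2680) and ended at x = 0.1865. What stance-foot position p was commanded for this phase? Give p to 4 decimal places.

p = 0.0698

ωT = 3.0139·0.307 = 0.925267; cosh(ωT) = 1.459484, sinh(ωT) = 1.063059
x(T) = p + (x₀−p)·cosh(ωT) + (ẋ₀/ω)·sinh(ωT) ⇒ p·(1 − cosh) = x(T) − x₀·cosh − (ẋ₀/ω)·sinh
numerator   = 0.1865 − (0.0850)·1.459484 − (0.2680/3.0139)·1.063059 = -0.032085
denominator = 1 − 1.459484 = -0.459484
p = -0.032085 / -0.459484 = 0.0698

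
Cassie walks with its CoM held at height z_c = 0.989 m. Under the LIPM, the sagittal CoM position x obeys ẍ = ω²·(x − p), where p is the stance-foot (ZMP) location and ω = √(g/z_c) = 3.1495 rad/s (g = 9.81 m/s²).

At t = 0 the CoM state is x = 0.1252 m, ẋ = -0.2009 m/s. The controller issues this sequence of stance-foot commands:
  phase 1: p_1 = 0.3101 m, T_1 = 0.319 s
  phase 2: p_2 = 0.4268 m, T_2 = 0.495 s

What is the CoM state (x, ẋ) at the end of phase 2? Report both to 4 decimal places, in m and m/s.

phase 1: p=0.3101, T=0.319, ωT=1.004691, cosh=1.548610, sinh=1.182452; start (x,ẋ)=(0.125200, -0.200900) → end (x,ẋ)=(-0.051664, -0.999708)
phase 2: p=0.4268, T=0.495, ωT=1.559003, cosh=2.482211, sinh=2.271865; start (x,ẋ)=(-0.051664, -0.999708) → end (x,ẋ)=(-1.481980, -5.905012)

x = -1.4820, ẋ = -5.9050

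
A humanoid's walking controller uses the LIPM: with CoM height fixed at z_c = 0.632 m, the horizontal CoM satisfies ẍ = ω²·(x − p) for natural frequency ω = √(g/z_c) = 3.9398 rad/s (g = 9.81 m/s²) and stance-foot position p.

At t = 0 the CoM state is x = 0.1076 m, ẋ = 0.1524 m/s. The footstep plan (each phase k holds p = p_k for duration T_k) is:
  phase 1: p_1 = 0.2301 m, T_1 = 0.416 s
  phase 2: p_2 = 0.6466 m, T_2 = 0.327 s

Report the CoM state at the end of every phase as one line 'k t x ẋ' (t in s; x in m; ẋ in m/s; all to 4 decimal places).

phase 1: p=0.2301, T=0.416, ωT=1.638957, cosh=2.671988, sinh=2.477806; start (x,ẋ)=(0.107600, 0.152400) → end (x,ẋ)=(-0.001372, -0.788641)
phase 2: p=0.6466, T=0.327, ωT=1.288315, cosh=1.951202, sinh=1.675467; start (x,ẋ)=(-0.001372, -0.788641) → end (x,ẋ)=(-0.953107, -5.816063)

1 0.4160 -0.0014 -0.7886
2 0.7430 -0.9531 -5.8161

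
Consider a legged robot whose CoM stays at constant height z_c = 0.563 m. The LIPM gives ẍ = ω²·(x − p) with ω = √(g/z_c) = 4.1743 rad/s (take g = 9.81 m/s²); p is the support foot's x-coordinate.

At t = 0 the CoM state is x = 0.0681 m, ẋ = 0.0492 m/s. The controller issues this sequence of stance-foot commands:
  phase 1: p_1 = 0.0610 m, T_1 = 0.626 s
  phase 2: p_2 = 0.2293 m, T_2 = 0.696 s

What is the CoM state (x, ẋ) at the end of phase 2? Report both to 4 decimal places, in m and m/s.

phase 1: p=0.0610, T=0.626, ωT=2.613112, cosh=6.857370, sinh=6.784064; start (x,ẋ)=(0.068100, 0.049200) → end (x,ẋ)=(0.189647, 0.538446)
phase 2: p=0.2293, T=0.696, ωT=2.905313, cosh=9.162845, sinh=9.108113; start (x,ẋ)=(0.189647, 0.538446) → end (x,ẋ)=(1.040827, 3.426088)

x = 1.0408, ẋ = 3.4261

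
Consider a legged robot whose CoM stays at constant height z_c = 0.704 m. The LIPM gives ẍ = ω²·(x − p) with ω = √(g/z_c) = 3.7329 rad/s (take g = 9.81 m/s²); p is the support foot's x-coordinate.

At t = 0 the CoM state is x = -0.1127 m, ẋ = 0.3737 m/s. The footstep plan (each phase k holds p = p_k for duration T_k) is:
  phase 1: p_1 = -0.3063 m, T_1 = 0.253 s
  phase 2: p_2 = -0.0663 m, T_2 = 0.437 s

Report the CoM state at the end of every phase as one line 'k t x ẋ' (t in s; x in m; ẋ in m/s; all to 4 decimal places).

phase 1: p=-0.3063, T=0.253, ωT=0.944424, cosh=1.480117, sinh=1.091214; start (x,ẋ)=(-0.112700, 0.373700) → end (x,ẋ)=(0.089492, 1.341728)
phase 2: p=-0.0663, T=0.437, ωT=1.631277, cosh=2.653039, sinh=2.457359; start (x,ẋ)=(0.089492, 1.341728) → end (x,ẋ)=(1.230279, 4.988749)

1 0.2530 0.0895 1.3417
2 0.6900 1.2303 4.9887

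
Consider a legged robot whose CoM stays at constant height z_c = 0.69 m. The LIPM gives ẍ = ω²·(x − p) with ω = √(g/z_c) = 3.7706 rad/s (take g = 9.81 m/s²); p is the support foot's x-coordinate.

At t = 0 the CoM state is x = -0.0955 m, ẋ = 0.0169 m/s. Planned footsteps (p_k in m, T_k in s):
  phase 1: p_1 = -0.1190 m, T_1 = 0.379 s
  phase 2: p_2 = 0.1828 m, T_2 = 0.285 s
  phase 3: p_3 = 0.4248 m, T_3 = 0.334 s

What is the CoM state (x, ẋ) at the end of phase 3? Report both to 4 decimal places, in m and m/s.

phase 1: p=-0.1190, T=0.379, ωT=1.429057, cosh=2.207148, sinh=1.967614; start (x,ẋ)=(-0.095500, 0.016900) → end (x,ẋ)=(-0.058313, 0.211649)
phase 2: p=0.1828, T=0.285, ωT=1.074621, cosh=1.635155, sinh=1.293728; start (x,ẋ)=(-0.058313, 0.211649) → end (x,ẋ)=(-0.138838, -0.830102)
phase 3: p=0.4248, T=0.334, ωT=1.259380, cosh=1.903534, sinh=1.619704; start (x,ẋ)=(-0.138838, -0.830102) → end (x,ẋ)=(-1.004684, -5.022410)

x = -1.0047, ẋ = -5.0224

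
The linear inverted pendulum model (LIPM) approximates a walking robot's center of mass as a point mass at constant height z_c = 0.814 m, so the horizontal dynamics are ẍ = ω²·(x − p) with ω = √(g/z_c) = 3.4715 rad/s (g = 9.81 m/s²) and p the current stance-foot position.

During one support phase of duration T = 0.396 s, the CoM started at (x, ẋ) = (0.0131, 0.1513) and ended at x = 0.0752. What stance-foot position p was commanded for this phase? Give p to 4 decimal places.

p = 0.0299

ωT = 3.4715·0.396 = 1.374714; cosh(ωT) = 2.103429, sinh(ωT) = 1.850517
x(T) = p + (x₀−p)·cosh(ωT) + (ẋ₀/ω)·sinh(ωT) ⇒ p·(1 − cosh) = x(T) − x₀·cosh − (ẋ₀/ω)·sinh
numerator   = 0.0752 − (0.0131)·2.103429 − (0.1513/3.4715)·1.850517 = -0.033007
denominator = 1 − 2.103429 = -1.103429
p = -0.033007 / -1.103429 = 0.0299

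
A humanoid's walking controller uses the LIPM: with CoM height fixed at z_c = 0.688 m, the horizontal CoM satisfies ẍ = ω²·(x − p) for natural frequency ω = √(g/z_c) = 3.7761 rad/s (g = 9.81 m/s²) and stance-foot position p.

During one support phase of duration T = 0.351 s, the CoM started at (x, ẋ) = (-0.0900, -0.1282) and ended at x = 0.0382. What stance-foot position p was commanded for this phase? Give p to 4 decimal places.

p = -0.2749

ωT = 3.7761·0.351 = 1.325411; cosh(ωT) = 2.014713, sinh(ωT) = 1.749019
x(T) = p + (x₀−p)·cosh(ωT) + (ẋ₀/ω)·sinh(ωT) ⇒ p·(1 − cosh) = x(T) − x₀·cosh − (ẋ₀/ω)·sinh
numerator   = 0.0382 − (-0.0900)·2.014713 − (-0.1282/3.7761)·1.749019 = 0.278904
denominator = 1 − 2.014713 = -1.014713
p = 0.278904 / -1.014713 = -0.2749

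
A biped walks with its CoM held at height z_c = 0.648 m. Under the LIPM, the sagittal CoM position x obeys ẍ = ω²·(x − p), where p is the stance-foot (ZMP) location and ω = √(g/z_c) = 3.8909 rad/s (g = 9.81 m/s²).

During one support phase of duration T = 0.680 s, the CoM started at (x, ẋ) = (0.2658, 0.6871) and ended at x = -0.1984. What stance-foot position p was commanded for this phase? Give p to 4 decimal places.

ωT = 3.8909·0.680 = 2.645812; cosh(ωT) = 7.082917, sinh(ωT) = 7.011969
x(T) = p + (x₀−p)·cosh(ωT) + (ẋ₀/ω)·sinh(ωT) ⇒ p·(1 − cosh) = x(T) − x₀·cosh − (ẋ₀/ω)·sinh
numerator   = -0.1984 − (0.2658)·7.082917 − (0.6871/3.8909)·7.011969 = -3.319294
denominator = 1 − 7.082917 = -6.082917
p = -3.319294 / -6.082917 = 0.5457

p = 0.5457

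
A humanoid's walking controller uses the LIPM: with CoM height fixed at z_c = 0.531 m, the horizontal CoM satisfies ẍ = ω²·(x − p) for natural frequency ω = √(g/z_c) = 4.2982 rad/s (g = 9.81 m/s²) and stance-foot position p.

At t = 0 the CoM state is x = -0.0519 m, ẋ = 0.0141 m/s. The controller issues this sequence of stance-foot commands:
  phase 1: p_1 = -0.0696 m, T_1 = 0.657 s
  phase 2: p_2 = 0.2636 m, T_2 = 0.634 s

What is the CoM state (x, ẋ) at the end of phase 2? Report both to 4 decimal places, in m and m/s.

phase 1: p=-0.0696, T=0.657, ωT=2.823917, cosh=8.451037, sinh=8.391664; start (x,ẋ)=(-0.051900, 0.014100) → end (x,ẋ)=(0.107512, 0.757582)
phase 2: p=0.2636, T=0.634, ωT=2.725059, cosh=7.661427, sinh=7.595884; start (x,ẋ)=(0.107512, 0.757582) → end (x,ẋ)=(0.406558, 0.708089)

x = 0.4066, ẋ = 0.7081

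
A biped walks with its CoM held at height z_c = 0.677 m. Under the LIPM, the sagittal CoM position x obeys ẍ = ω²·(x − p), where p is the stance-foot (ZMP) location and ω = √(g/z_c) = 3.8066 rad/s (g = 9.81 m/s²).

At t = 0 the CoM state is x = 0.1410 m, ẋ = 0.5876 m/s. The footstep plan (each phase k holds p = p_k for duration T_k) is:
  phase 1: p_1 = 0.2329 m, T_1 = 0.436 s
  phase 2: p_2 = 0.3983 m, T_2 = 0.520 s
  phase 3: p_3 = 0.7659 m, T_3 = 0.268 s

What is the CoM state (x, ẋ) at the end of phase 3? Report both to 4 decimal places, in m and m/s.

x = 1.8210, ẋ = 4.5609

phase 1: p=0.2329, T=0.436, ωT=1.659678, cosh=2.723908, sinh=2.533708; start (x,ẋ)=(0.141000, 0.587600) → end (x,ẋ)=(0.373685, 0.714210)
phase 2: p=0.3983, T=0.520, ωT=1.979432, cosh=3.688389, sinh=3.550241; start (x,ẋ)=(0.373685, 0.714210) → end (x,ẋ)=(0.973620, 2.301626)
phase 3: p=0.7659, T=0.268, ωT=1.020169, cosh=1.567098, sinh=1.206564; start (x,ẋ)=(0.973620, 2.301626) → end (x,ẋ)=(1.820957, 4.560916)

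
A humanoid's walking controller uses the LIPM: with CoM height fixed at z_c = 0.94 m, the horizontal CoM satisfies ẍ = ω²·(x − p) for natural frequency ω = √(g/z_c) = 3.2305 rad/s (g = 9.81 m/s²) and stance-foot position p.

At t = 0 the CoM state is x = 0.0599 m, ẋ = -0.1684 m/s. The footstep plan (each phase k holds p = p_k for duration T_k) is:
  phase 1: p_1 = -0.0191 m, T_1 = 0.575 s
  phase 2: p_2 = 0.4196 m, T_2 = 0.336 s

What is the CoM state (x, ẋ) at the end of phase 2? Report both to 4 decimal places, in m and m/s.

x = -0.0456, ẋ = -1.0464

phase 1: p=-0.0191, T=0.575, ωT=1.857537, cosh=3.281997, sinh=3.125941; start (x,ẋ)=(0.059900, -0.168400) → end (x,ẋ)=(0.077228, 0.245081)
phase 2: p=0.4196, T=0.336, ωT=1.085448, cosh=1.649258, sinh=1.311508; start (x,ẋ)=(0.077228, 0.245081) → end (x,ẋ)=(-0.045562, -1.046367)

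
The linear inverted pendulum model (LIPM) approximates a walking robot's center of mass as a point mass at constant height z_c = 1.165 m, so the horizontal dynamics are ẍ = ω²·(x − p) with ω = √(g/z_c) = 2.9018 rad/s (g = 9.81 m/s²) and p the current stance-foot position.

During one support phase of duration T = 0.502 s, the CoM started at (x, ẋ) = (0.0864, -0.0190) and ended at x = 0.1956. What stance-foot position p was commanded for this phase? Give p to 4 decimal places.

ωT = 2.9018·0.502 = 1.456704; cosh(ωT) = 2.262396, sinh(ωT) = 2.029393
x(T) = p + (x₀−p)·cosh(ωT) + (ẋ₀/ω)·sinh(ωT) ⇒ p·(1 − cosh) = x(T) − x₀·cosh − (ẋ₀/ω)·sinh
numerator   = 0.1956 − (0.0864)·2.262396 − (-0.0190/2.9018)·2.029393 = 0.013417
denominator = 1 − 2.262396 = -1.262396
p = 0.013417 / -1.262396 = -0.0106

p = -0.0106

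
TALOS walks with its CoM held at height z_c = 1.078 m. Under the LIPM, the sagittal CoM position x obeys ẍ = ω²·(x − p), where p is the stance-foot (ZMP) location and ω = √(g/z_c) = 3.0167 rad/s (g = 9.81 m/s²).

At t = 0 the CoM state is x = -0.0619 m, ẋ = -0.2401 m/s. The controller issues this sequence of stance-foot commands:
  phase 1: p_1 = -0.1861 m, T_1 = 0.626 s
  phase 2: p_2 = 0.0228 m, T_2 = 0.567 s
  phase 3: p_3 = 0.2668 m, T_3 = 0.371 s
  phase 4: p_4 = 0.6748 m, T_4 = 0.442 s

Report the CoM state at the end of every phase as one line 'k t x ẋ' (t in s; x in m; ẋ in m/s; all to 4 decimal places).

1 0.6260 -0.0233 0.3982
2 1.1930 0.2444 0.7655
3 1.5640 0.5759 1.2046
4 2.0060 1.1791 1.9174

phase 1: p=-0.1861, T=0.626, ωT=1.888454, cosh=3.380225, sinh=3.228919; start (x,ẋ)=(-0.061900, -0.240100) → end (x,ẋ)=(-0.023267, 0.398201)
phase 2: p=0.0228, T=0.567, ωT=1.710469, cosh=2.856168, sinh=2.675387; start (x,ẋ)=(-0.023267, 0.398201) → end (x,ẋ)=(0.244374, 0.765531)
phase 3: p=0.2668, T=0.371, ωT=1.119196, cosh=1.694466, sinh=1.367924; start (x,ẋ)=(0.244374, 0.765531) → end (x,ẋ)=(0.575930, 1.204621)
phase 4: p=0.6748, T=0.442, ωT=1.333381, cosh=2.028717, sinh=1.765133; start (x,ẋ)=(0.575930, 1.204621) → end (x,ẋ)=(1.179068, 1.917363)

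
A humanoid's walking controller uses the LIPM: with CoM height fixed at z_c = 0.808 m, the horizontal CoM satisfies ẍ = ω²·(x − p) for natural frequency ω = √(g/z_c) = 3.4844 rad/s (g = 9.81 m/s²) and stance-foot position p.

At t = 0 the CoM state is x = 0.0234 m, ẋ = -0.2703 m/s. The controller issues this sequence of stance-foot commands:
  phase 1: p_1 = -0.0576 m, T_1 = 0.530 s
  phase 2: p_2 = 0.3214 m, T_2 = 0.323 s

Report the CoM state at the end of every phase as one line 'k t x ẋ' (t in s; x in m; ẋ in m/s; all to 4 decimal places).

1 0.5300 -0.0342 -0.0057
2 0.8530 -0.2865 -1.7181

phase 1: p=-0.0576, T=0.530, ωT=1.846732, cosh=3.248411, sinh=3.090659; start (x,ẋ)=(0.023400, -0.270300) → end (x,ẋ)=(-0.034235, -0.005749)
phase 2: p=0.3214, T=0.323, ωT=1.125461, cosh=1.703070, sinh=1.378568; start (x,ẋ)=(-0.034235, -0.005749) → end (x,ẋ)=(-0.286545, -1.718074)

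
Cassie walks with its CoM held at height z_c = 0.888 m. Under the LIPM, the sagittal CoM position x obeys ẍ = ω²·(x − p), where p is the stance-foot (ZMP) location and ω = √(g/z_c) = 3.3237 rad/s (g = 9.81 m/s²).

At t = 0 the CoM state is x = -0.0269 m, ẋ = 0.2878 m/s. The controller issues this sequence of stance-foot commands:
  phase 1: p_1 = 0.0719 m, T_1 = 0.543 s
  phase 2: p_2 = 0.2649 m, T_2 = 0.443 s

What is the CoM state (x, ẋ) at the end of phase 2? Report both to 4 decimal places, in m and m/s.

x = -0.3432, ẋ = -1.8508

phase 1: p=0.0719, T=0.543, ωT=1.804769, cosh=3.121540, sinh=2.957028; start (x,ẋ)=(-0.026900, 0.287800) → end (x,ẋ)=(0.019542, -0.072654)
phase 2: p=0.2649, T=0.443, ωT=1.472399, cosh=2.294528, sinh=2.065154; start (x,ẋ)=(0.019542, -0.072654) → end (x,ẋ)=(-0.343225, -1.850835)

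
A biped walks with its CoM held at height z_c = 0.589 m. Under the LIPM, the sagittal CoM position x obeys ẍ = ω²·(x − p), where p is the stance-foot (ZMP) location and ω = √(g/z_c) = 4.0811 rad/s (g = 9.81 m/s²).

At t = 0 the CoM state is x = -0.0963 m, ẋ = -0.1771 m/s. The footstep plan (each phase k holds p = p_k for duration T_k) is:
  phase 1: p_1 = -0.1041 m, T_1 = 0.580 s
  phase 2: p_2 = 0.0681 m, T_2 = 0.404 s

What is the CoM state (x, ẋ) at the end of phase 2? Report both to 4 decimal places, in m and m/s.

x = -1.3830, ẋ = -5.7905

phase 1: p=-0.1041, T=0.580, ωT=2.367038, cosh=5.379756, sinh=5.285998; start (x,ẋ)=(-0.096300, -0.177100) → end (x,ẋ)=(-0.291525, -0.784488)
phase 2: p=0.0681, T=0.404, ωT=1.648764, cosh=2.696419, sinh=2.504131; start (x,ẋ)=(-0.291525, -0.784488) → end (x,ẋ)=(-1.382954, -5.790531)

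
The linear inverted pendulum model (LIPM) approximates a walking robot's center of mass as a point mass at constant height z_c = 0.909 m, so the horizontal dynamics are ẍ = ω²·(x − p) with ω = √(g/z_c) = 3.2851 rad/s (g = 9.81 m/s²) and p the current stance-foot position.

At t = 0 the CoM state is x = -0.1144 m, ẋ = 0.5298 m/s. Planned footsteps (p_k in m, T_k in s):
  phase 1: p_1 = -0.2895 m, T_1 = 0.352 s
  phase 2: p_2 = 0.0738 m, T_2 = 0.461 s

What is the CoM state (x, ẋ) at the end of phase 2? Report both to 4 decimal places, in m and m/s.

phase 1: p=-0.2895, T=0.352, ωT=1.156355, cosh=1.746479, sinh=1.431848; start (x,ẋ)=(-0.114400, 0.529800) → end (x,ẋ)=(0.247228, 1.748914)
phase 2: p=0.0738, T=0.461, ωT=1.514431, cosh=2.383383, sinh=2.163450; start (x,ẋ)=(0.247228, 1.748914) → end (x,ẋ)=(1.638918, 5.400911)

x = 1.6389, ẋ = 5.4009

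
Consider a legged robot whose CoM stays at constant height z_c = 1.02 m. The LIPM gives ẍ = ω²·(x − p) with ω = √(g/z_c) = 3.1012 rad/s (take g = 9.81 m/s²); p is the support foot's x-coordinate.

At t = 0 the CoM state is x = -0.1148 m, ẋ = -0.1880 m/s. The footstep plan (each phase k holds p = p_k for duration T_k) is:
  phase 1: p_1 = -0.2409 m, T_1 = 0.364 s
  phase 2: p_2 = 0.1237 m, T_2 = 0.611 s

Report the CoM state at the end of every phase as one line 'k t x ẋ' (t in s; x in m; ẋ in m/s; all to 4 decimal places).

phase 1: p=-0.2409, T=0.364, ωT=1.128837, cosh=1.707733, sinh=1.384324; start (x,ẋ)=(-0.114800, -0.188000) → end (x,ẋ)=(-0.109475, 0.220302)
phase 2: p=0.1237, T=0.611, ωT=1.894833, cosh=3.400891, sinh=3.250548; start (x,ẋ)=(-0.109475, 0.220302) → end (x,ẋ)=(-0.438391, -1.601320)

1 0.3640 -0.1095 0.2203
2 0.9750 -0.4384 -1.6013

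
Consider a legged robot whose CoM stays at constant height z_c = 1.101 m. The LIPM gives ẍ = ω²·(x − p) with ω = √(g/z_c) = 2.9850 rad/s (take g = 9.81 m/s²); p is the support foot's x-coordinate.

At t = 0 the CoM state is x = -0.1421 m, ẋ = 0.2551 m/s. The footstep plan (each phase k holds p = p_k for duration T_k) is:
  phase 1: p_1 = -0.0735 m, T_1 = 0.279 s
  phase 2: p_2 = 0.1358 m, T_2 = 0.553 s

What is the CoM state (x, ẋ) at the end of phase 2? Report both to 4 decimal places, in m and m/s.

phase 1: p=-0.0735, T=0.279, ωT=0.832815, cosh=1.367304, sinh=0.932480; start (x,ẋ)=(-0.142100, 0.255100) → end (x,ẋ)=(-0.087607, 0.157854)
phase 2: p=0.1358, T=0.553, ωT=1.650705, cosh=2.701283, sinh=2.509369; start (x,ẋ)=(-0.087607, 0.157854) → end (x,ẋ)=(-0.334983, -1.247011)

x = -0.3350, ẋ = -1.2470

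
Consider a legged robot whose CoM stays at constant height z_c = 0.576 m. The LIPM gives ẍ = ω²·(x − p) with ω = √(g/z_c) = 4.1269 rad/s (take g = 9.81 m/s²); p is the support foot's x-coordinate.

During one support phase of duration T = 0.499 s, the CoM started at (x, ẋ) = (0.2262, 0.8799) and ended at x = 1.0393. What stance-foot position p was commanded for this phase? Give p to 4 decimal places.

p = 0.2293

ωT = 4.1269·0.499 = 2.059323; cosh(ωT) = 3.984100, sinh(ωT) = 3.856560
x(T) = p + (x₀−p)·cosh(ωT) + (ẋ₀/ω)·sinh(ωT) ⇒ p·(1 − cosh) = x(T) − x₀·cosh − (ẋ₀/ω)·sinh
numerator   = 1.0393 − (0.2262)·3.984100 − (0.8799/4.1269)·3.856560 = -0.684164
denominator = 1 − 3.984100 = -2.984100
p = -0.684164 / -2.984100 = 0.2293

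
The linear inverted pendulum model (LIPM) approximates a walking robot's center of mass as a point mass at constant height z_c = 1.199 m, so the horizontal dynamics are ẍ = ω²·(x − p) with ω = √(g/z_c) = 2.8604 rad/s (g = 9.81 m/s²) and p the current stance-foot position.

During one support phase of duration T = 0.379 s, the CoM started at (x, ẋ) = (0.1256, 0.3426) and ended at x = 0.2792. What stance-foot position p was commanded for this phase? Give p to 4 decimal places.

ωT = 2.8604·0.379 = 1.084092; cosh(ωT) = 1.647481, sinh(ωT) = 1.309272
x(T) = p + (x₀−p)·cosh(ωT) + (ẋ₀/ω)·sinh(ωT) ⇒ p·(1 − cosh) = x(T) − x₀·cosh − (ẋ₀/ω)·sinh
numerator   = 0.2792 − (0.1256)·1.647481 − (0.3426/2.8604)·1.309272 = -0.084540
denominator = 1 − 1.647481 = -0.647481
p = -0.084540 / -0.647481 = 0.1306

p = 0.1306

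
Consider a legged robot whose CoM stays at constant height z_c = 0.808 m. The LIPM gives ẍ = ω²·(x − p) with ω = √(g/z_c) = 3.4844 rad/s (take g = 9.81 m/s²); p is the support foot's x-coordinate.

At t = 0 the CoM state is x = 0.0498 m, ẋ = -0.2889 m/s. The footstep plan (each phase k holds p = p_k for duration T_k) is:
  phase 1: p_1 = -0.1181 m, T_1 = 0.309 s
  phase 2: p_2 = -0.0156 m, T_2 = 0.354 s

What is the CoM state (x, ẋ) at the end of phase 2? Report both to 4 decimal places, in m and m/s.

x = 0.2341, ẋ = 0.8875

phase 1: p=-0.1181, T=0.309, ωT=1.076680, cosh=1.637822, sinh=1.297097; start (x,ẋ)=(0.049800, -0.288900) → end (x,ẋ)=(0.049345, 0.285675)
phase 2: p=-0.0156, T=0.354, ωT=1.233478, cosh=1.862213, sinh=1.570935; start (x,ẋ)=(0.049345, 0.285675) → end (x,ẋ)=(0.234137, 0.887480)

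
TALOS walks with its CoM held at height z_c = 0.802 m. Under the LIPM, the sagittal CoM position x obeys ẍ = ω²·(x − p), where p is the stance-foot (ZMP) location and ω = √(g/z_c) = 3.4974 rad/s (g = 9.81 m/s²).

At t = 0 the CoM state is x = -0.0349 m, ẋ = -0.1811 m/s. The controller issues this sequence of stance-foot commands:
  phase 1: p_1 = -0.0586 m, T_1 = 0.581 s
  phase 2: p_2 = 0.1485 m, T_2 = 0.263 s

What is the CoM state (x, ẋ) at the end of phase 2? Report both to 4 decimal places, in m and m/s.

x = -0.4193, ẋ = -1.7110

phase 1: p=-0.0586, T=0.581, ωT=2.031989, cosh=3.880162, sinh=3.749087; start (x,ẋ)=(-0.034900, -0.181100) → end (x,ẋ)=(-0.160773, -0.391942)
phase 2: p=0.1485, T=0.263, ωT=0.919816, cosh=1.453711, sinh=1.055118; start (x,ẋ)=(-0.160773, -0.391942) → end (x,ẋ)=(-0.419337, -1.711039)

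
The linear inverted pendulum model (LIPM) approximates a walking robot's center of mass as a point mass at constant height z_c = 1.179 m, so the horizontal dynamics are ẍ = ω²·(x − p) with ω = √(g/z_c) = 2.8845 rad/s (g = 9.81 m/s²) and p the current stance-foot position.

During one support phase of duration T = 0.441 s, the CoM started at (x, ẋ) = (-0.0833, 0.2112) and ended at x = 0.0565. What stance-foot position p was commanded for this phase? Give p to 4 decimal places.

p = -0.1043

ωT = 2.8845·0.441 = 1.272064; cosh(ωT) = 1.924232, sinh(ωT) = 1.643980
x(T) = p + (x₀−p)·cosh(ωT) + (ẋ₀/ω)·sinh(ωT) ⇒ p·(1 − cosh) = x(T) − x₀·cosh − (ẋ₀/ω)·sinh
numerator   = 0.0565 − (-0.0833)·1.924232 − (0.2112/2.8845)·1.643980 = 0.096418
denominator = 1 − 1.924232 = -0.924232
p = 0.096418 / -0.924232 = -0.1043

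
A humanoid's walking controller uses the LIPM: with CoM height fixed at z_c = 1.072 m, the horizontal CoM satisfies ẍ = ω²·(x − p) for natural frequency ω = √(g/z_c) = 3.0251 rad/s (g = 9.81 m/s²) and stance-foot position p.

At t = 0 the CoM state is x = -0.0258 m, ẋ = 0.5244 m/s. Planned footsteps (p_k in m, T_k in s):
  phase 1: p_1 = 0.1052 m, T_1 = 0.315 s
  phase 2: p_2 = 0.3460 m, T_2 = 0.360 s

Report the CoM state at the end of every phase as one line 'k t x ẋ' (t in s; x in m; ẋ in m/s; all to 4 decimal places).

phase 1: p=0.1052, T=0.315, ωT=0.952907, cosh=1.489427, sinh=1.103809; start (x,ẋ)=(-0.025800, 0.524400) → end (x,ẋ)=(0.101430, 0.343629)
phase 2: p=0.3460, T=0.360, ωT=1.089036, cosh=1.653975, sinh=1.317434; start (x,ẋ)=(0.101430, 0.343629) → end (x,ẋ)=(0.091138, -0.406348)

1 0.3150 0.1014 0.3436
2 0.6750 0.0911 -0.4063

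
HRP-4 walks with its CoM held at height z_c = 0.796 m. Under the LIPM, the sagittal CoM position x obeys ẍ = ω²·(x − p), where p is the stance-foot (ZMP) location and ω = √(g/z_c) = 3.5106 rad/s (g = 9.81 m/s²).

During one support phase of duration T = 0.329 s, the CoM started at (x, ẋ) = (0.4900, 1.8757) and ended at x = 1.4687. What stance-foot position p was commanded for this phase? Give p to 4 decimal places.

p = 0.2013

ωT = 3.5106·0.329 = 1.154987; cosh(ωT) = 1.744522, sinh(ωT) = 1.429461
x(T) = p + (x₀−p)·cosh(ωT) + (ẋ₀/ω)·sinh(ωT) ⇒ p·(1 − cosh) = x(T) − x₀·cosh − (ẋ₀/ω)·sinh
numerator   = 1.4687 − (0.4900)·1.744522 − (1.8757/3.5106)·1.429461 = -0.149871
denominator = 1 − 1.744522 = -0.744522
p = -0.149871 / -0.744522 = 0.2013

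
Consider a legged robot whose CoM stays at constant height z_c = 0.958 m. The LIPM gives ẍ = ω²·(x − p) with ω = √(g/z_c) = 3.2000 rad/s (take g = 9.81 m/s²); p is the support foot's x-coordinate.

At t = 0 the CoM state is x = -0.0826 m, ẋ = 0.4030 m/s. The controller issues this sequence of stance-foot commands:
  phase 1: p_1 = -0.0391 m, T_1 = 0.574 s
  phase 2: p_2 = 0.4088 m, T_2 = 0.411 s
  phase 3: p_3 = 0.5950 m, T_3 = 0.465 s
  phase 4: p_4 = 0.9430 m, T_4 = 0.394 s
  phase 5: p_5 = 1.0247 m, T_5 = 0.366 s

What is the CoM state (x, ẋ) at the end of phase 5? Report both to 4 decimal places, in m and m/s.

x = 0.7152, ẋ = -0.7915

phase 1: p=-0.0391, T=0.574, ωT=1.836800, cosh=3.217874, sinh=3.058548; start (x,ẋ)=(-0.082600, 0.403000) → end (x,ẋ)=(0.206108, 0.871053)
phase 2: p=0.4088, T=0.411, ωT=1.315200, cosh=1.996958, sinh=1.728538; start (x,ẋ)=(0.206108, 0.871053) → end (x,ẋ)=(0.474548, 0.618305)
phase 3: p=0.5950, T=0.465, ωT=1.488000, cosh=2.327027, sinh=2.101203; start (x,ẋ)=(0.474548, 0.618305) → end (x,ẋ)=(0.720701, 0.628913)
phase 4: p=0.9430, T=0.394, ωT=1.260800, cosh=1.905835, sinh=1.622408; start (x,ẋ)=(0.720701, 0.628913) → end (x,ẋ)=(0.838194, 0.044491)
phase 5: p=1.0247, T=0.366, ωT=1.171200, cosh=1.767928, sinh=1.457933; start (x,ẋ)=(0.838194, 0.044491) → end (x,ẋ)=(0.715242, -0.791464)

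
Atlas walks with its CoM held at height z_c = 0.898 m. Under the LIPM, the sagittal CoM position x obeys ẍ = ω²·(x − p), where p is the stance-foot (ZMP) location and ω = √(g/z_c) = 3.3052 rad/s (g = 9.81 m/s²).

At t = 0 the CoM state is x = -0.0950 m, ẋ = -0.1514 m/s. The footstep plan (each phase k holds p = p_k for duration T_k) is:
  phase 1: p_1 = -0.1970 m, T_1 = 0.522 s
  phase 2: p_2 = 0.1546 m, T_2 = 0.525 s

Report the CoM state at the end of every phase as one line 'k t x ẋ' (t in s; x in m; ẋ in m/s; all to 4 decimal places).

1 0.5220 -0.0261 0.4779
2 1.0470 0.0235 -0.2436

phase 1: p=-0.1970, T=0.522, ωT=1.725314, cosh=2.896201, sinh=2.718084; start (x,ẋ)=(-0.095000, -0.151400) → end (x,ẋ)=(-0.026094, 0.477864)
phase 2: p=0.1546, T=0.525, ωT=1.735230, cosh=2.923296, sinh=2.746936; start (x,ẋ)=(-0.026094, 0.477864) → end (x,ẋ)=(0.023529, -0.243611)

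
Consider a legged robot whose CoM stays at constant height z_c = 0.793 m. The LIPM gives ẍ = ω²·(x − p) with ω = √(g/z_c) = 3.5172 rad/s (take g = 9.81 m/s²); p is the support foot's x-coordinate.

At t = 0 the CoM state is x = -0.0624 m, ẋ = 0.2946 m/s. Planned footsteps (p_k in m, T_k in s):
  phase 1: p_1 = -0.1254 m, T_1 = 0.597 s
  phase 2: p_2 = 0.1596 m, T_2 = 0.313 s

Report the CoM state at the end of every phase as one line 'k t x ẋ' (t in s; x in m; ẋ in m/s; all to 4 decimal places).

1 0.5970 0.4724 2.1116
2 0.9100 1.4847 4.9969

phase 1: p=-0.1254, T=0.597, ωT=2.099768, cosh=4.143382, sinh=4.020897; start (x,ẋ)=(-0.062400, 0.294600) → end (x,ẋ)=(0.472423, 2.111605)
phase 2: p=0.1596, T=0.313, ωT=1.100884, cosh=1.669699, sinh=1.337122; start (x,ẋ)=(0.472423, 2.111605) → end (x,ẋ)=(1.484682, 4.996928)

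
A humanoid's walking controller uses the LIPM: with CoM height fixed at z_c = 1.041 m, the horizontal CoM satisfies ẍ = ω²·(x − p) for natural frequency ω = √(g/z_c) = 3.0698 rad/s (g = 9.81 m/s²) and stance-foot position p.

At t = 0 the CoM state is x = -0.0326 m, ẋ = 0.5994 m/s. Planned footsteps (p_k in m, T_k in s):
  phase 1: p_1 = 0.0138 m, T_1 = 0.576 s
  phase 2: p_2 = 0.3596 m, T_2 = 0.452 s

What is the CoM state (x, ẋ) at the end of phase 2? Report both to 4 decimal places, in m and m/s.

x = 1.3657, ẋ = 3.3852

phase 1: p=0.0138, T=0.576, ωT=1.768205, cosh=3.015481, sinh=2.844842; start (x,ẋ)=(-0.032600, 0.599400) → end (x,ẋ)=(0.429357, 1.402264)
phase 2: p=0.3596, T=0.452, ωT=1.387550, cosh=2.127355, sinh=1.877669; start (x,ẋ)=(0.429357, 1.402264) → end (x,ẋ)=(1.365704, 3.385198)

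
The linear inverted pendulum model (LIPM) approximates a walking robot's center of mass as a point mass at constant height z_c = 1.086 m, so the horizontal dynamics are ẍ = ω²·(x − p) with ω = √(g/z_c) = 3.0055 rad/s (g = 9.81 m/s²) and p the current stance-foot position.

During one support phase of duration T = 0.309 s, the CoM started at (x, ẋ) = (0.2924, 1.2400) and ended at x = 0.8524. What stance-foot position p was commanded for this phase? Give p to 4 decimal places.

ωT = 3.0055·0.309 = 0.928700; cosh(ωT) = 1.463141, sinh(ωT) = 1.068074
x(T) = p + (x₀−p)·cosh(ωT) + (ẋ₀/ω)·sinh(ωT) ⇒ p·(1 − cosh) = x(T) − x₀·cosh − (ẋ₀/ω)·sinh
numerator   = 0.8524 − (0.2924)·1.463141 − (1.2400/3.0055)·1.068074 = -0.016085
denominator = 1 − 1.463141 = -0.463141
p = -0.016085 / -0.463141 = 0.0347

p = 0.0347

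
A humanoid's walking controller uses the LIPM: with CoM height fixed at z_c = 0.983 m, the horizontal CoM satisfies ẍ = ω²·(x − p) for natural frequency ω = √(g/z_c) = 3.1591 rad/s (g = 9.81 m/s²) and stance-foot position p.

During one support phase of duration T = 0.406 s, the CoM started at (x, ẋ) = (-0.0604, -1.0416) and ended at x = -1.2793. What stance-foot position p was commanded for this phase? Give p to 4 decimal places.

p = 0.6513

ωT = 3.1591·0.406 = 1.282595; cosh(ωT) = 1.941650, sinh(ωT) = 1.664333
x(T) = p + (x₀−p)·cosh(ωT) + (ẋ₀/ω)·sinh(ωT) ⇒ p·(1 − cosh) = x(T) − x₀·cosh − (ẋ₀/ω)·sinh
numerator   = -1.2793 − (-0.0604)·1.941650 − (-1.0416/3.1591)·1.664333 = -0.613270
denominator = 1 − 1.941650 = -0.941650
p = -0.613270 / -0.941650 = 0.6513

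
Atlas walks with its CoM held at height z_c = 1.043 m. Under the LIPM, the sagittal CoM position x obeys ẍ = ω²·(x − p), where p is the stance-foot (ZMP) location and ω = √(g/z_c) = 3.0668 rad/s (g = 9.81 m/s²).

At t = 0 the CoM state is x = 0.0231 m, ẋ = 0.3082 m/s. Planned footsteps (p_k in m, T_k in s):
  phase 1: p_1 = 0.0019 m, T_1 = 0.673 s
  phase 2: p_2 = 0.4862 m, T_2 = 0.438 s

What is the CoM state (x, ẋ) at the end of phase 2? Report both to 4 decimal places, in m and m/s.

x = 1.3303, ẋ = 2.9845

phase 1: p=0.0019, T=0.673, ωT=2.063956, cosh=4.002012, sinh=3.875061; start (x,ẋ)=(0.023100, 0.308200) → end (x,ẋ)=(0.476169, 1.485362)
phase 2: p=0.4862, T=0.438, ωT=1.343258, cosh=2.046251, sinh=1.785257; start (x,ẋ)=(0.476169, 1.485362) → end (x,ẋ)=(1.330339, 2.984505)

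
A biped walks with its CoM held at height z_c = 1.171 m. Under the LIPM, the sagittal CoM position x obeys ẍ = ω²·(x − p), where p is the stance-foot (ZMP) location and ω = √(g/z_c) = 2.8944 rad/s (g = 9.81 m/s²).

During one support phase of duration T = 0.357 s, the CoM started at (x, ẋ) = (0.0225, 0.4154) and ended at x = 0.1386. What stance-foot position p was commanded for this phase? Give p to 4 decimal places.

p = 0.1255

ωT = 2.8944·0.357 = 1.033301; cosh(ωT) = 1.583079, sinh(ωT) = 1.227248
x(T) = p + (x₀−p)·cosh(ωT) + (ẋ₀/ω)·sinh(ωT) ⇒ p·(1 − cosh) = x(T) − x₀·cosh − (ẋ₀/ω)·sinh
numerator   = 0.1386 − (0.0225)·1.583079 − (0.4154/2.8944)·1.227248 = -0.073152
denominator = 1 − 1.583079 = -0.583079
p = -0.073152 / -0.583079 = 0.1255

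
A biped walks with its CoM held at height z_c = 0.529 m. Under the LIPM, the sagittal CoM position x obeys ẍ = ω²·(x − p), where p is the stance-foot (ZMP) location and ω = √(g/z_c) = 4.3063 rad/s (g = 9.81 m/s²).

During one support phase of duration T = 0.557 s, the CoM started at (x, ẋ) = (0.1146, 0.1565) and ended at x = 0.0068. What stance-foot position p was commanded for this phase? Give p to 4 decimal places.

p = 0.1819

ωT = 4.3063·0.557 = 2.398609; cosh(ωT) = 5.549350, sinh(ωT) = 5.458505
x(T) = p + (x₀−p)·cosh(ωT) + (ẋ₀/ω)·sinh(ωT) ⇒ p·(1 − cosh) = x(T) − x₀·cosh − (ẋ₀/ω)·sinh
numerator   = 0.0068 − (0.1146)·5.549350 − (0.1565/4.3063)·5.458505 = -0.827529
denominator = 1 − 5.549350 = -4.549350
p = -0.827529 / -4.549350 = 0.1819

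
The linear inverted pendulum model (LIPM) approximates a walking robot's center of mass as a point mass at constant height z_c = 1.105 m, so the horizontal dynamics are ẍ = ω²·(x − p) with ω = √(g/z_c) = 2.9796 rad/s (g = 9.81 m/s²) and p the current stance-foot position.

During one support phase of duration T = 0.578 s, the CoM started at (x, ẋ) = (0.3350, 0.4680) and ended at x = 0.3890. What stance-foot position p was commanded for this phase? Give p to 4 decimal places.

ωT = 2.9796·0.578 = 1.722209; cosh(ωT) = 2.887774, sinh(ωT) = 2.709103
x(T) = p + (x₀−p)·cosh(ωT) + (ẋ₀/ω)·sinh(ωT) ⇒ p·(1 − cosh) = x(T) − x₀·cosh − (ẋ₀/ω)·sinh
numerator   = 0.3890 − (0.3350)·2.887774 − (0.4680/2.9796)·2.709103 = -1.003918
denominator = 1 − 2.887774 = -1.887774
p = -1.003918 / -1.887774 = 0.5318

p = 0.5318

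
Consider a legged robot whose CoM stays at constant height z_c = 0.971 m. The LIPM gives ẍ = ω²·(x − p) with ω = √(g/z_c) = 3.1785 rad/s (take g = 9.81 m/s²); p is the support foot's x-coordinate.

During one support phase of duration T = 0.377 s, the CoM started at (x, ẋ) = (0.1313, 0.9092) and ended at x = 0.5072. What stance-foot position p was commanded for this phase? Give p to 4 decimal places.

ωT = 3.1785·0.377 = 1.198295; cosh(ωT) = 1.808084, sinh(ωT) = 1.506375
x(T) = p + (x₀−p)·cosh(ωT) + (ẋ₀/ω)·sinh(ωT) ⇒ p·(1 − cosh) = x(T) − x₀·cosh − (ẋ₀/ω)·sinh
numerator   = 0.5072 − (0.1313)·1.808084 − (0.9092/3.1785)·1.506375 = -0.161095
denominator = 1 − 1.808084 = -0.808084
p = -0.161095 / -0.808084 = 0.1994

p = 0.1994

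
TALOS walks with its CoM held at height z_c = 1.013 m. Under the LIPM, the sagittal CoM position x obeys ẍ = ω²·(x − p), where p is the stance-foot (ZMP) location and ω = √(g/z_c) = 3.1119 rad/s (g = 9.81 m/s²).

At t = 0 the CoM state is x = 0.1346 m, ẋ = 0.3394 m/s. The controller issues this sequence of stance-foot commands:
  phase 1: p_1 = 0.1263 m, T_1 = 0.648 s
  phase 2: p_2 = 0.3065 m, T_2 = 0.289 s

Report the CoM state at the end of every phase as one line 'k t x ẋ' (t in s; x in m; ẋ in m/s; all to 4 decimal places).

1 0.6480 0.5604 1.3927
2 0.9370 1.1292 2.8053

phase 1: p=0.1263, T=0.648, ωT=2.016511, cosh=3.822595, sinh=3.689476; start (x,ẋ)=(0.134600, 0.339400) → end (x,ẋ)=(0.560421, 1.392683)
phase 2: p=0.3065, T=0.289, ωT=0.899339, cosh=1.432408, sinh=1.025570; start (x,ẋ)=(0.560421, 1.392683) → end (x,ẋ)=(1.129197, 2.805273)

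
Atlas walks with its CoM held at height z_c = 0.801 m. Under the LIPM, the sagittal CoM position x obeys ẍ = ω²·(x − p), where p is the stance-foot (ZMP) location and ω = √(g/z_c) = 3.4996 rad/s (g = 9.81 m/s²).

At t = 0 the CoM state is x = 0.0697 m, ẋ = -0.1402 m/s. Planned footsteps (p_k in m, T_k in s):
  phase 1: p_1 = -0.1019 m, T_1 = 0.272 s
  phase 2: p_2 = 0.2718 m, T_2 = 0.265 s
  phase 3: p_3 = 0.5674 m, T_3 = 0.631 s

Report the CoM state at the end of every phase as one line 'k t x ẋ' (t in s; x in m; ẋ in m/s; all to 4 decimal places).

1 0.2720 0.1093 0.4533
2 0.5370 0.1724 0.0564
3 1.1680 -1.1790 -5.9534

phase 1: p=-0.1019, T=0.272, ωT=0.951891, cosh=1.488307, sinh=1.102297; start (x,ẋ)=(0.069700, -0.140200) → end (x,ẋ)=(0.109334, 0.453303)
phase 2: p=0.2718, T=0.265, ωT=0.927394, cosh=1.461748, sinh=1.066165; start (x,ẋ)=(0.109334, 0.453303) → end (x,ẋ)=(0.172415, 0.056429)
phase 3: p=0.5674, T=0.631, ωT=2.208248, cosh=4.604825, sinh=4.494931; start (x,ẋ)=(0.172415, 0.056429) → end (x,ẋ)=(-1.178957, -5.953446)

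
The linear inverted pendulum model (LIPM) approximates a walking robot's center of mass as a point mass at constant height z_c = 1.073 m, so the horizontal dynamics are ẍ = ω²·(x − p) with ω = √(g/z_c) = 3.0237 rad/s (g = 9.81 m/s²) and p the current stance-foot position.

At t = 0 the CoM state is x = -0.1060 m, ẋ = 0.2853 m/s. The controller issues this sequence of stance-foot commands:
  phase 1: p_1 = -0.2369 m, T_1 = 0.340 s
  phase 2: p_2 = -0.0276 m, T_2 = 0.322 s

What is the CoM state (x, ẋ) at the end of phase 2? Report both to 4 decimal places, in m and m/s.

x = 0.4919, ẋ = 1.7949

phase 1: p=-0.2369, T=0.340, ωT=1.028058, cosh=1.576666, sinh=1.218965; start (x,ẋ)=(-0.106000, 0.285300) → end (x,ẋ)=(0.084501, 0.932292)
phase 2: p=-0.0276, T=0.322, ωT=0.973631, cosh=1.512625, sinh=1.134916; start (x,ẋ)=(0.084501, 0.932292) → end (x,ẋ)=(0.491893, 1.794898)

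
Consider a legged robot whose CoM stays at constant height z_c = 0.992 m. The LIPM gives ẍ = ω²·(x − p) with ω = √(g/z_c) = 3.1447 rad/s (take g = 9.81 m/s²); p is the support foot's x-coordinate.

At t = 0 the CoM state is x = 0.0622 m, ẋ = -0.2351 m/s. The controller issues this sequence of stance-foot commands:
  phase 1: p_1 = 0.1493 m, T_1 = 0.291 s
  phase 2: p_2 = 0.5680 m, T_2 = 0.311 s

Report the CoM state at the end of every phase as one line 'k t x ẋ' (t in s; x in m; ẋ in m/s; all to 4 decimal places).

1 0.2910 -0.0553 -0.6277
2 0.6020 -0.6057 -3.1900

phase 1: p=0.1493, T=0.291, ωT=0.915108, cosh=1.448759, sinh=1.048285; start (x,ẋ)=(0.062200, -0.235100) → end (x,ẋ)=(-0.055257, -0.627732)
phase 2: p=0.5680, T=0.311, ωT=0.978002, cosh=1.517600, sinh=1.141538; start (x,ẋ)=(-0.055257, -0.627732) → end (x,ẋ)=(-0.605724, -3.190011)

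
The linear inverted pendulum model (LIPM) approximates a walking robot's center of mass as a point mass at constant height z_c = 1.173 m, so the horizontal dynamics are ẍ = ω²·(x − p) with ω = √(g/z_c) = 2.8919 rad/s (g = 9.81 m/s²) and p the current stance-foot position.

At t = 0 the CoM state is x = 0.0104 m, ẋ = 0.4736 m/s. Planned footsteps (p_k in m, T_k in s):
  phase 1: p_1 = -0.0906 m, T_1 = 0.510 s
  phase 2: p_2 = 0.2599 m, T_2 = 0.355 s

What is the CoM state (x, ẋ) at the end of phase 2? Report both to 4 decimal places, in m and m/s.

x = 1.3205, ẋ = 3.4451

phase 1: p=-0.0906, T=0.510, ωT=1.474869, cosh=2.299636, sinh=2.070827; start (x,ẋ)=(0.010400, 0.473600) → end (x,ẋ)=(0.480798, 1.693959)
phase 2: p=0.2599, T=0.355, ωT=1.026625, cosh=1.574920, sinh=1.216706; start (x,ẋ)=(0.480798, 1.693959) → end (x,ẋ)=(1.320494, 3.445100)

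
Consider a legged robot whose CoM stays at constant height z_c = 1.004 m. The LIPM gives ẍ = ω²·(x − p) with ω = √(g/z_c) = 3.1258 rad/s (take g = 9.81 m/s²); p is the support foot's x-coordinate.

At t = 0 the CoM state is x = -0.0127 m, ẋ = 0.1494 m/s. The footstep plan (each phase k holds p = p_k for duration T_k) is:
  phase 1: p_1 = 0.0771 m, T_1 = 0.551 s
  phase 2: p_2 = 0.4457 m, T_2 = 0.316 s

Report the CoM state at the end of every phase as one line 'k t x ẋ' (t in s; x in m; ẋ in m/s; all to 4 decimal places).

1 0.5510 -0.0527 -0.3290
2 0.8670 -0.4381 -2.3048

phase 1: p=0.0771, T=0.551, ωT=1.722316, cosh=2.888064, sinh=2.709412; start (x,ẋ)=(-0.012700, 0.149400) → end (x,ẋ)=(-0.052750, -0.329047)
phase 2: p=0.4457, T=0.316, ωT=0.987753, cosh=1.528803, sinh=1.156390; start (x,ẋ)=(-0.052750, -0.329047) → end (x,ẋ)=(-0.438062, -2.304766)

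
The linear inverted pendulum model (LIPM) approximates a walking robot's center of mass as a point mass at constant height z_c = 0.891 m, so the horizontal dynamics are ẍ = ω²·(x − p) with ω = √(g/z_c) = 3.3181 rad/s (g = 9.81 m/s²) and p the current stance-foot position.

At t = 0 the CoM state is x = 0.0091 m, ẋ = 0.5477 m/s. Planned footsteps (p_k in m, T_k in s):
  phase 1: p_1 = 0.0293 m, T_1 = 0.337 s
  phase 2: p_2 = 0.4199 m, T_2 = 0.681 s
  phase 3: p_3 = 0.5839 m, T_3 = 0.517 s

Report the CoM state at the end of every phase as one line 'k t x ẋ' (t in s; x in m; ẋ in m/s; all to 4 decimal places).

phase 1: p=0.0293, T=0.337, ωT=1.118200, cosh=1.693105, sinh=1.366237; start (x,ẋ)=(0.009100, 0.547700) → end (x,ẋ)=(0.220616, 0.835741)
phase 2: p=0.4199, T=0.681, ωT=2.259626, cosh=4.841948, sinh=4.737559; start (x,ẋ)=(0.220616, 0.835741) → end (x,ẋ)=(0.648243, 0.913933)
phase 3: p=0.5839, T=0.517, ωT=1.715458, cosh=2.869550, sinh=2.689669; start (x,ẋ)=(0.648243, 0.913933) → end (x,ẋ)=(1.509374, 3.196810)

1 0.3370 0.2206 0.8357
2 1.0180 0.6482 0.9139
3 1.5350 1.5094 3.1968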